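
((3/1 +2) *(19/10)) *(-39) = -741/2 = -370.50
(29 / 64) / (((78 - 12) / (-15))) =-145 / 1408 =-0.10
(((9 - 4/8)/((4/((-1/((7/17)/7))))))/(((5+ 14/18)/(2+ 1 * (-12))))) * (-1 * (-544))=442170/13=34013.08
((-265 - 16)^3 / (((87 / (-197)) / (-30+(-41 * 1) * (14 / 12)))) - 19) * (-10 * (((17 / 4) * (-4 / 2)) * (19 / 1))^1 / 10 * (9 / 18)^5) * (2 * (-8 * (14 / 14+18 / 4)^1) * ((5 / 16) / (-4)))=-36263296455224905 / 267264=-135683430822.05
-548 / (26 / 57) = -15618 / 13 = -1201.38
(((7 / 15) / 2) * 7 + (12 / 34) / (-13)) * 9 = 31947 / 2210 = 14.46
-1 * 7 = -7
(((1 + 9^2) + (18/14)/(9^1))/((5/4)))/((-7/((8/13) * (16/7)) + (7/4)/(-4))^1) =-58880/4851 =-12.14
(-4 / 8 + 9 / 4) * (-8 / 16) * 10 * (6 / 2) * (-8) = 210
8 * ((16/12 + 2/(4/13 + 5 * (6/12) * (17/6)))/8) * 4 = 22192/3459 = 6.42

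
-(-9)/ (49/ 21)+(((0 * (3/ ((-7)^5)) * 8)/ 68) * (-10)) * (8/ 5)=27/ 7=3.86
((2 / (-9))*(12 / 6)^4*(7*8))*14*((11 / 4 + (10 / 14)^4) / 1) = -1233536 / 147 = -8391.40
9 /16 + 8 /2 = 4.56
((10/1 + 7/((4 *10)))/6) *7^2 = 19943/240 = 83.10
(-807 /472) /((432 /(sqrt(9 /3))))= -269 *sqrt(3) /67968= -0.01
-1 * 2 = -2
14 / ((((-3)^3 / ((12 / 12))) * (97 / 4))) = -56 / 2619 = -0.02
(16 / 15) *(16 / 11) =256 / 165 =1.55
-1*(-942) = 942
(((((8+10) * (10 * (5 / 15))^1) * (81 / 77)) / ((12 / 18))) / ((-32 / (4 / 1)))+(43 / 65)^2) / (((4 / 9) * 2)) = -133475697 / 10410400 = -12.82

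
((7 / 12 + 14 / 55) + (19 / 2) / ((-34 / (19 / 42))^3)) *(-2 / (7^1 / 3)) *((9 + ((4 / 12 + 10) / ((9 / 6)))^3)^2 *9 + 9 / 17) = -136805832185168873054129 / 187566627617883360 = -729371.92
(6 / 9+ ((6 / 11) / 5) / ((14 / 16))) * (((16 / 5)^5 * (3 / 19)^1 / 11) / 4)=0.95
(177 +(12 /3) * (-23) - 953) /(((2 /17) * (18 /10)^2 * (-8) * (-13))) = -92225 /4212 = -21.90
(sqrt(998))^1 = sqrt(998) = 31.59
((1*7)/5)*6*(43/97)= 1806/485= 3.72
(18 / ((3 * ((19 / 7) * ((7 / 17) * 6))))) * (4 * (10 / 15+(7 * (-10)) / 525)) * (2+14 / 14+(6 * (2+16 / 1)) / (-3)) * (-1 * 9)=53856 / 95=566.91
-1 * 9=-9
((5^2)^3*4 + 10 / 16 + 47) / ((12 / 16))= 500381 / 6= 83396.83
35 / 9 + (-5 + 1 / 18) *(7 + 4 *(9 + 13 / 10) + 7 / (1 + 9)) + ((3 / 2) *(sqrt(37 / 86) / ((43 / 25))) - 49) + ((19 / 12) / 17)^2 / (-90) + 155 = -494003089 / 3745440 + 75 *sqrt(3182) / 7396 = -131.32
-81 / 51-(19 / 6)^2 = -7109 / 612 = -11.62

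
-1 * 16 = -16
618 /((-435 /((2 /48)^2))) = -103 /41760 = -0.00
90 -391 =-301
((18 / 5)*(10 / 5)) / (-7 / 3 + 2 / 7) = -756 / 215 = -3.52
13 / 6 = 2.17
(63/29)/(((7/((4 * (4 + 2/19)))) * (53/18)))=1.73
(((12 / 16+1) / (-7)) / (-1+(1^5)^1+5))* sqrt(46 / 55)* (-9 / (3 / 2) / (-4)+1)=-sqrt(2530) / 440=-0.11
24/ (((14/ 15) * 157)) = 180/ 1099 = 0.16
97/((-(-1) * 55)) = 97/55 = 1.76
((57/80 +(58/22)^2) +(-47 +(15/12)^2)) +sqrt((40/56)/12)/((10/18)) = -182829/4840 +3 * sqrt(105)/70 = -37.34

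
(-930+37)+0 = -893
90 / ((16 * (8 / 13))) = 9.14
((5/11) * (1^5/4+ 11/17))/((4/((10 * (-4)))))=-1525/374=-4.08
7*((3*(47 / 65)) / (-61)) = -987 / 3965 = -0.25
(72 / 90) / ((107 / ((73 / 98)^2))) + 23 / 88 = 30013257 / 113039080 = 0.27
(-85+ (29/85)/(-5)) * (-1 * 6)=216924/425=510.41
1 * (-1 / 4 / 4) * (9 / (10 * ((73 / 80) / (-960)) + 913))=-4320 / 7011767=-0.00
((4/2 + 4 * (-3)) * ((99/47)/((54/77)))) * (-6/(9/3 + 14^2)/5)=1694/9353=0.18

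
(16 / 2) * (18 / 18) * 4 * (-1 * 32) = -1024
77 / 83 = 0.93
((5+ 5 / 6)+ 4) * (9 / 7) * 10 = 885 / 7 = 126.43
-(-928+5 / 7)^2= -42133081 / 49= -859858.80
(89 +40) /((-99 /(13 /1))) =-559 /33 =-16.94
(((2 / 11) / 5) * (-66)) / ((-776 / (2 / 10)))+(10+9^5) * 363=103976322453 / 4850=21438417.00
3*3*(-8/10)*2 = -14.40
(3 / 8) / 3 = 1 / 8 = 0.12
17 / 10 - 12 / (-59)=1.90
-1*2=-2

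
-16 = -16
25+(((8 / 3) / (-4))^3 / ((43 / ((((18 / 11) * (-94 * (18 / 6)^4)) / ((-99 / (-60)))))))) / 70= 937597 / 36421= 25.74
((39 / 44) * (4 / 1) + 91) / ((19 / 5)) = 5200 / 209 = 24.88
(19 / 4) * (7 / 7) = 19 / 4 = 4.75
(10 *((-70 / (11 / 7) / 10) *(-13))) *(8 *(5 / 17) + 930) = 100964500 / 187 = 539917.11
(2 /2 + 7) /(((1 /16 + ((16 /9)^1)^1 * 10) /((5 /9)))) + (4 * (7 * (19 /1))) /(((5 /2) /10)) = 5467472 /2569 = 2128.25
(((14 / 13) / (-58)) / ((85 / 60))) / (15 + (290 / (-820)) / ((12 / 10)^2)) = -247968 / 279143995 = -0.00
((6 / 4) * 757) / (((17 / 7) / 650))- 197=5163176 / 17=303716.24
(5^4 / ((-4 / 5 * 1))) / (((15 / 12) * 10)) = -125 / 2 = -62.50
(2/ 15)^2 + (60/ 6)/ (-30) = -71/ 225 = -0.32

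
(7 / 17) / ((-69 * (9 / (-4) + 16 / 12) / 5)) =140 / 4301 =0.03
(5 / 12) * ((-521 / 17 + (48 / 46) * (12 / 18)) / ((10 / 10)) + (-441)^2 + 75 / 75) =81021.69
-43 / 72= -0.60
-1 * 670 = -670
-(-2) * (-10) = -20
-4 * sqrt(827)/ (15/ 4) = -16 * sqrt(827)/ 15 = -30.67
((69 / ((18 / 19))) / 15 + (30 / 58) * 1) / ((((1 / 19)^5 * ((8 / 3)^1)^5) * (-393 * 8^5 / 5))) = -312501026493 / 8158290378752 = -0.04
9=9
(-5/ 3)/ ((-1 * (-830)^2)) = 1/ 413340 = 0.00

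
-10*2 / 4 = -5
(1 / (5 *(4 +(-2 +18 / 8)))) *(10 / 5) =8 / 85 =0.09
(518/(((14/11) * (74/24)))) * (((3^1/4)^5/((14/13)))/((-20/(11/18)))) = -0.89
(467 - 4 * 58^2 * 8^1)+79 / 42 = -4501523 / 42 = -107179.12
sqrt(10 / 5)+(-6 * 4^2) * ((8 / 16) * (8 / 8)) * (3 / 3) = -48+sqrt(2) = -46.59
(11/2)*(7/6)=77/12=6.42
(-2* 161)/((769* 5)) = -322/3845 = -0.08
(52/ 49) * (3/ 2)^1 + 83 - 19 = 3214/ 49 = 65.59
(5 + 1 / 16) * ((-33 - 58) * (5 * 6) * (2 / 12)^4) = -1365 / 128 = -10.66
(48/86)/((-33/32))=-256/473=-0.54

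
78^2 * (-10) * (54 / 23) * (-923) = 3032387280 / 23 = 131842925.22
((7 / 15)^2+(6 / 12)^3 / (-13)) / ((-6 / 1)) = -4871 / 140400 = -0.03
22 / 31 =0.71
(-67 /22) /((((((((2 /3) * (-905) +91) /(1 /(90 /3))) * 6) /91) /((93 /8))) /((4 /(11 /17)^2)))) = 54623023 /163659760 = 0.33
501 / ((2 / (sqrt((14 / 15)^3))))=1169 * sqrt(210) / 75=225.87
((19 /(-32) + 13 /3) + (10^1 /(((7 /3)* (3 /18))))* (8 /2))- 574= -314095 /672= -467.40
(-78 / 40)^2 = 1521 / 400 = 3.80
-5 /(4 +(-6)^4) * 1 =-1 /260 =-0.00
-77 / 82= -0.94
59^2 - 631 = 2850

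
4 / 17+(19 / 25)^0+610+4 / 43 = 446881 / 731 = 611.33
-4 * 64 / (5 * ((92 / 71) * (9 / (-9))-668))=0.08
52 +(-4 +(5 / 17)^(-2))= 1489 / 25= 59.56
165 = 165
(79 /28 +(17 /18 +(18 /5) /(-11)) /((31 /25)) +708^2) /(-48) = -43074903269 /4124736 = -10443.07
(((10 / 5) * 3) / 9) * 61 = 122 / 3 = 40.67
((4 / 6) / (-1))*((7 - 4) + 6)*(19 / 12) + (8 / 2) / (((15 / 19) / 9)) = 361 / 10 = 36.10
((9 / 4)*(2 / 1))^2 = 20.25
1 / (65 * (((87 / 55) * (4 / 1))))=11 / 4524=0.00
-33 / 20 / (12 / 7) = -77 / 80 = -0.96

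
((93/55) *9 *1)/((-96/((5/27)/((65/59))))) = -1829/68640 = -0.03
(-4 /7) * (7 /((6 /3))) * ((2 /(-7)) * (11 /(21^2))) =44 /3087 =0.01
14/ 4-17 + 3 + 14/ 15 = -287/ 30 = -9.57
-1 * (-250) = 250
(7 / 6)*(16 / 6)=28 / 9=3.11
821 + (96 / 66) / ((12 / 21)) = 9059 / 11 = 823.55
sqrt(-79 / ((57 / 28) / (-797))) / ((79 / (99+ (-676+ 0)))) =-1154*sqrt(25122237) / 4503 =-1284.50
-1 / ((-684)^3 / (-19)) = -1 / 16842816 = -0.00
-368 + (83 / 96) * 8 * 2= -2125 / 6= -354.17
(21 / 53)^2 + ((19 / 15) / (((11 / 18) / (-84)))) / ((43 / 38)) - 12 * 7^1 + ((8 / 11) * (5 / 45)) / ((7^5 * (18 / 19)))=-2149808597240629 / 9043948970595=-237.71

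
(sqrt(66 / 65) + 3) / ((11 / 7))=7* sqrt(4290) / 715 + 21 / 11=2.55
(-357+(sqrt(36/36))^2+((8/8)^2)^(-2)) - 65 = -420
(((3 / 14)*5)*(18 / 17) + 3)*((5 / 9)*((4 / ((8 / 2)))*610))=500200 / 357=1401.12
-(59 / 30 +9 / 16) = -607 / 240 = -2.53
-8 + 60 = 52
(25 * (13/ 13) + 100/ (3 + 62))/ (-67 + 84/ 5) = -0.53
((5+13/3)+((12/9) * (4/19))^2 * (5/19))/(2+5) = 577436/432117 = 1.34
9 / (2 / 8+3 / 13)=18.72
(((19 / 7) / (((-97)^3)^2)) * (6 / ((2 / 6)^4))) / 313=9234 / 1825041662799439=0.00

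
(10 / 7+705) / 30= 989 / 42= 23.55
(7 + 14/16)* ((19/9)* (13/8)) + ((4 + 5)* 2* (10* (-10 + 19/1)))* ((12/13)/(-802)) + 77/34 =155495181/5671744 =27.42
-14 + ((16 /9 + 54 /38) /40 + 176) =1108627 /6840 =162.08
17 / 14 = 1.21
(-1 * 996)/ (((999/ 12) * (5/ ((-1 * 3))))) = 1328/ 185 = 7.18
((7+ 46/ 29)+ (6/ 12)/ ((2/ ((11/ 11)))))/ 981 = 1025/ 113796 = 0.01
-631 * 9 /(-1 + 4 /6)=17037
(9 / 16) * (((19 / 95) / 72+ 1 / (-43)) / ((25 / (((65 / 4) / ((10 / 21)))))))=-86541 / 5504000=-0.02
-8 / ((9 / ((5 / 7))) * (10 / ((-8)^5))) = 131072 / 63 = 2080.51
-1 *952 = -952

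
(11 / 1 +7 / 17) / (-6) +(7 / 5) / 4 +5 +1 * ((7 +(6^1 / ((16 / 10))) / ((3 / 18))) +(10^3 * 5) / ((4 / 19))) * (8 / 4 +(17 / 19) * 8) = 4220452483 / 19380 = 217773.61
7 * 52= 364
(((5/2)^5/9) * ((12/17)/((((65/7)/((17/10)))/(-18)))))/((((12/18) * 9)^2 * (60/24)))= -175/624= -0.28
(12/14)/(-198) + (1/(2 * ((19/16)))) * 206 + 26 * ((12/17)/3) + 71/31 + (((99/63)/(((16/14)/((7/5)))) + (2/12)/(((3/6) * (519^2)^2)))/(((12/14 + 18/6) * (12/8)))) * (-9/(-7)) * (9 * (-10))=19010895265978451333/335641476665035926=56.64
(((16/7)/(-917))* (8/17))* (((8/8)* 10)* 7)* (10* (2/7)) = -0.23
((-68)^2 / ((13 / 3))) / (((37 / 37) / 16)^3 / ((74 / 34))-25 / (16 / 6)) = -2102329344 / 18470179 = -113.82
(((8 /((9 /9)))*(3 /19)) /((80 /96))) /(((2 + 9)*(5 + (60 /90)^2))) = 1296 /51205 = 0.03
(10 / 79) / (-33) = -10 / 2607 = -0.00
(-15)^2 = 225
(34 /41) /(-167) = -34 /6847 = -0.00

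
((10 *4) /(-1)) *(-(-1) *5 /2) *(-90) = 9000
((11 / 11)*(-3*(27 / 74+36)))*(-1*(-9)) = -72657 / 74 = -981.85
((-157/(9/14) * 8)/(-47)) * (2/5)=16.63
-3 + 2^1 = -1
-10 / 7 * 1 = -10 / 7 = -1.43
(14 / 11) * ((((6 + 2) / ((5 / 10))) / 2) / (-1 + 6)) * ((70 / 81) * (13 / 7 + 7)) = 13888 / 891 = 15.59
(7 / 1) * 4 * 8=224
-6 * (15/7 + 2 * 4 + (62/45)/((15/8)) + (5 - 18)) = 20056/1575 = 12.73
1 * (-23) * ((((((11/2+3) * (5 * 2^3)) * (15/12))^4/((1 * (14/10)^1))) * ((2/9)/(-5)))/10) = 150076796875/63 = 2382171378.97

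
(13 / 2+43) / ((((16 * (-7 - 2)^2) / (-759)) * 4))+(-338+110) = -90335 / 384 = -235.25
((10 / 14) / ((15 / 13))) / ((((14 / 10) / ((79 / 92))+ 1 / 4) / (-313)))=-6429020 / 62391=-103.04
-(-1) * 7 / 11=7 / 11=0.64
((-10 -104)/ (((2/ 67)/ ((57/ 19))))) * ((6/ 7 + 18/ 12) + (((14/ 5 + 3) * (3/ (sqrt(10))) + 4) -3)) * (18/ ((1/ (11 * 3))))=-296037423 * sqrt(10)/ 25 -159928263/ 7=-60292995.89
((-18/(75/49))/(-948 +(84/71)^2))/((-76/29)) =-7163261/1511073800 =-0.00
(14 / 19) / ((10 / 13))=91 / 95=0.96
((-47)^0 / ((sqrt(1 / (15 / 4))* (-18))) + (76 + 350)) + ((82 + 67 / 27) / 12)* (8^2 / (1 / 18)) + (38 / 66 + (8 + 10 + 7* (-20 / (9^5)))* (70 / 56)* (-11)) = 10768486991 / 1299078-sqrt(15) / 36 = 8289.22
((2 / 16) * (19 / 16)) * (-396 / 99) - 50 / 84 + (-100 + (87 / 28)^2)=-430579 / 4704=-91.53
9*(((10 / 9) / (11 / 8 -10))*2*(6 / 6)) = -2.32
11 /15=0.73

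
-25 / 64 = -0.39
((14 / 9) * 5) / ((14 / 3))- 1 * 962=-2881 / 3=-960.33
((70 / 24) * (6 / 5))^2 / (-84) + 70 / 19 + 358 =329723 / 912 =361.54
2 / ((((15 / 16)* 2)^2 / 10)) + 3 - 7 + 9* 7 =2911 / 45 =64.69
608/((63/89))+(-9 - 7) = 53104/63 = 842.92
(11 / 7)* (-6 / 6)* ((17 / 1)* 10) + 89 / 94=-266.20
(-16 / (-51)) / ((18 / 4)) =32 / 459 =0.07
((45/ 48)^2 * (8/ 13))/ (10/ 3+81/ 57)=0.11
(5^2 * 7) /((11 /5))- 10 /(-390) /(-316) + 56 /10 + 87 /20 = 30330877 /338910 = 89.50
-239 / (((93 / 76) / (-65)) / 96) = 37781120 / 31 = 1218745.81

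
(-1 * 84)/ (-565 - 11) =7/ 48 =0.15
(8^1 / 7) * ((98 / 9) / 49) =16 / 63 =0.25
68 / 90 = 34 / 45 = 0.76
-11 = -11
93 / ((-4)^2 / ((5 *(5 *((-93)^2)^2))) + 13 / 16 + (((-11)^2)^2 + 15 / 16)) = 695688369300 / 109535385694339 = 0.01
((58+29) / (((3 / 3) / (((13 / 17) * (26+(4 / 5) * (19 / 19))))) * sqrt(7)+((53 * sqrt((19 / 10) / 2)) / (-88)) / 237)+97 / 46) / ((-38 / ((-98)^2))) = 2401 * (-726986351520 - 859788600 * sqrt(7)+4477811 * sqrt(95)) / (437 * (-46163 * sqrt(95)+8863800 * sqrt(7))) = -174185.59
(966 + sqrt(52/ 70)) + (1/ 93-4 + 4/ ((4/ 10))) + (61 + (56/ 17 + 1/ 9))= sqrt(910)/ 35 + 4915721/ 4743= 1037.28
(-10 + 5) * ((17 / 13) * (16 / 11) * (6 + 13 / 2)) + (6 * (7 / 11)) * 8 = -12632 / 143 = -88.34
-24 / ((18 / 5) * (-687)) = 20 / 2061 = 0.01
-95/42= -2.26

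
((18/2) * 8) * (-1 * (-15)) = 1080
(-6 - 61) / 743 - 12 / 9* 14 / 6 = -21407 / 6687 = -3.20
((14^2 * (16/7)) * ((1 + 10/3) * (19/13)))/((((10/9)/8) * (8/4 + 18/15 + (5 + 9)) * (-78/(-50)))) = 425600/559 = 761.36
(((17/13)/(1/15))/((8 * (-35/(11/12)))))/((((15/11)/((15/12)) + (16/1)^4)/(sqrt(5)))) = -0.00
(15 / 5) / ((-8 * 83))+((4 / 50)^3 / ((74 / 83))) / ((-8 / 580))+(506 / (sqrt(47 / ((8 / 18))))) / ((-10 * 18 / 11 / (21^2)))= -136367 * sqrt(47) / 705 - 3543371 / 76775000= -1326.12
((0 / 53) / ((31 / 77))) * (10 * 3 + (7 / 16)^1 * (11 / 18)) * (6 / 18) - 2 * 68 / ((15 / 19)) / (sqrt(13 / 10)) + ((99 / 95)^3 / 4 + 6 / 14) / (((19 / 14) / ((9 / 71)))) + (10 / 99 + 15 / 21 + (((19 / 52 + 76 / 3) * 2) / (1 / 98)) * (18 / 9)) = 209954353543015283 / 20839598529750 - 2584 * sqrt(130) / 195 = 9923.69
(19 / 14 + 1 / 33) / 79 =641 / 36498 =0.02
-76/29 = -2.62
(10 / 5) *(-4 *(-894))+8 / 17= 121592 / 17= 7152.47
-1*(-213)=213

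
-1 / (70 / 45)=-9 / 14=-0.64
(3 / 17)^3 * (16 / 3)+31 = 152447 / 4913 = 31.03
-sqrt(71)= -8.43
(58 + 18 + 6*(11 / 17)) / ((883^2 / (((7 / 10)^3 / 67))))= 232897 / 444032885500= 0.00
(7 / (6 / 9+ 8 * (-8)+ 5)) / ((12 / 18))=-9 / 50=-0.18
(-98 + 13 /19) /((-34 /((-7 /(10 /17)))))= -34.06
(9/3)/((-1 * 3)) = -1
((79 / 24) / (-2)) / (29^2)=-79 / 40368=-0.00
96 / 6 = 16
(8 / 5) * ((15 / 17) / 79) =24 / 1343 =0.02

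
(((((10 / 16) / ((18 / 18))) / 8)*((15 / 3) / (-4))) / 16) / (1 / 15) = -375 / 4096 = -0.09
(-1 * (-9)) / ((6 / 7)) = 21 / 2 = 10.50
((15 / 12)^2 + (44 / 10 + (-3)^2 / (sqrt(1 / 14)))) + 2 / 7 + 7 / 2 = 5459 / 560 + 9 * sqrt(14) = 43.42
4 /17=0.24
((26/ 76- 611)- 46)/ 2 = -24953/ 76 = -328.33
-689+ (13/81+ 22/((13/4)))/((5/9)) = -395768/585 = -676.53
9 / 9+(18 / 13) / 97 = 1279 / 1261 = 1.01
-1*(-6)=6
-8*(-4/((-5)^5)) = -32/3125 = -0.01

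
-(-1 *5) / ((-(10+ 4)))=-5 / 14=-0.36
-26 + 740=714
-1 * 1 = -1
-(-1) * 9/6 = 3/2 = 1.50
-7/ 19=-0.37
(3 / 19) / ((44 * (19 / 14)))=21 / 7942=0.00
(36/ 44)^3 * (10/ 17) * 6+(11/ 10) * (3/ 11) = 2.23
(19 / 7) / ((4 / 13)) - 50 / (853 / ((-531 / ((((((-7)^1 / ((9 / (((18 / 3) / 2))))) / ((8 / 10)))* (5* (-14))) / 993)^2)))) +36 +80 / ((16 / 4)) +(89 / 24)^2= 24031685093293 / 29491963200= 814.86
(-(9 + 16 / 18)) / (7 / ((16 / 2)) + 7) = -712 / 567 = -1.26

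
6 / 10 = 3 / 5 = 0.60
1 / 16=0.06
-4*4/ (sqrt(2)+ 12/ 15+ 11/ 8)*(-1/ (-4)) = -13920/ 4369+ 6400*sqrt(2)/ 4369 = -1.11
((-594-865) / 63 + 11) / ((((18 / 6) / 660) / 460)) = -77519200 / 63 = -1230463.49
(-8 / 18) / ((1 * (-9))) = 4 / 81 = 0.05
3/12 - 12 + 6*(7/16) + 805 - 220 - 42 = 4271/8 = 533.88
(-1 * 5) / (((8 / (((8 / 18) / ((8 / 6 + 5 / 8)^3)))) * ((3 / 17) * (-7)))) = 21760 / 726761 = 0.03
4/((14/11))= 22/7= 3.14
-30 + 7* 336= 2322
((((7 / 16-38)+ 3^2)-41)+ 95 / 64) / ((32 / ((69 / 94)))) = -300633 / 192512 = -1.56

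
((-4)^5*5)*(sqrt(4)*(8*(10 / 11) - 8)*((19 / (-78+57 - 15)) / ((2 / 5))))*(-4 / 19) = 204800 / 99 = 2068.69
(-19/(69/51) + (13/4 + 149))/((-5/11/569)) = -15916637/92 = -173006.92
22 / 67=0.33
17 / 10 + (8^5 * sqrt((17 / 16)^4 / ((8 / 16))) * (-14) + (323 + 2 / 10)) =3249 / 10 - 517888 * sqrt(2) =-732079.33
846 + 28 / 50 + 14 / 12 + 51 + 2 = 135109 / 150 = 900.73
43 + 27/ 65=2822/ 65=43.42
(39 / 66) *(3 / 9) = 13 / 66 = 0.20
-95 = -95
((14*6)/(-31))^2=7056/961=7.34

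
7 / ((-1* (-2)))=7 / 2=3.50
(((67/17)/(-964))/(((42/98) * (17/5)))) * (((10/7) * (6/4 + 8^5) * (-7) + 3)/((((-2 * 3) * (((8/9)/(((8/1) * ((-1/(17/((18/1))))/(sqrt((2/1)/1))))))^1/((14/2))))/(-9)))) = -6407414685 * sqrt(2)/139298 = -65050.85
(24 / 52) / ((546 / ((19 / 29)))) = 19 / 34307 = 0.00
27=27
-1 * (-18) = 18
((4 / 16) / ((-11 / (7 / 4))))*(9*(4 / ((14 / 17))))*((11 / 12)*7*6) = -1071 / 16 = -66.94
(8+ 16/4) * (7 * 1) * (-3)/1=-252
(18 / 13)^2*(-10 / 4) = -810 / 169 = -4.79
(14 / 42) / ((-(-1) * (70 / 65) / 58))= 377 / 21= 17.95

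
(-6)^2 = 36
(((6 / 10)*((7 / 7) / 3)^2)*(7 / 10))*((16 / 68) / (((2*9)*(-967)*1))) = -7 / 11096325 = -0.00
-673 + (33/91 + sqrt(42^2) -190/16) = -467749/728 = -642.51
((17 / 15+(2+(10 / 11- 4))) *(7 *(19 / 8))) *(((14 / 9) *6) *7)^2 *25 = 22353310 / 297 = 75263.67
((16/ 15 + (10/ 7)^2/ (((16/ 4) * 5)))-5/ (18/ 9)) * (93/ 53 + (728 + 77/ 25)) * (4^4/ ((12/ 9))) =-60808279744/ 324625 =-187318.54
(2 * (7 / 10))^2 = 49 / 25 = 1.96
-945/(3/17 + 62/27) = -86751/227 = -382.16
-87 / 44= -1.98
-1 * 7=-7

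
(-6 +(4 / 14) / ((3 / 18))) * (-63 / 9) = 30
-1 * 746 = -746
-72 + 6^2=-36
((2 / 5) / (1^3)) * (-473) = -946 / 5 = -189.20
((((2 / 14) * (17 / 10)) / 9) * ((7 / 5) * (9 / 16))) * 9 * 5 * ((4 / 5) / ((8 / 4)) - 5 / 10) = -153 / 1600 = -0.10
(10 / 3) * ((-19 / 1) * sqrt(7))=-167.56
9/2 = 4.50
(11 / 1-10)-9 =-8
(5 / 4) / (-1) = -5 / 4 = -1.25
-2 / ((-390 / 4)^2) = -8 / 38025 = -0.00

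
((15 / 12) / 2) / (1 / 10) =25 / 4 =6.25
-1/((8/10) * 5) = -1/4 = -0.25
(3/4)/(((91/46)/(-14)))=-69/13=-5.31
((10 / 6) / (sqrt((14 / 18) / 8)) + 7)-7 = 5.35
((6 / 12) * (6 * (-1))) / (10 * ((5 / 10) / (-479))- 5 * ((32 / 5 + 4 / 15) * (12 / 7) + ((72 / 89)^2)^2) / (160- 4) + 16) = -24613843886541 / 128070202509727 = -0.19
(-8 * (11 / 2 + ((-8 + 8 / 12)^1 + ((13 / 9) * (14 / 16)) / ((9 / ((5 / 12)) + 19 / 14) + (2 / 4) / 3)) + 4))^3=-80325199737523 / 14313506752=-5611.85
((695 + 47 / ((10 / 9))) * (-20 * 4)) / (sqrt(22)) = -29492 * sqrt(22) / 11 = -12575.43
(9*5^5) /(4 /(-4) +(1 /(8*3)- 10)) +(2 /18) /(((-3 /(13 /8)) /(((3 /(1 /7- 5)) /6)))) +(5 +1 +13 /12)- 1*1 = -9890876491 /3862944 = -2560.45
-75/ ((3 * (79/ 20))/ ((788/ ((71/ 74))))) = -29156000/ 5609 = -5198.07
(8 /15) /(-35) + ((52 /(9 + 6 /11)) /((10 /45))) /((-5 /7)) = -18026 /525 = -34.34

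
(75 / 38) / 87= 25 / 1102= 0.02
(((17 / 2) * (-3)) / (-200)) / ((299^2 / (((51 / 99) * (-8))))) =-289 / 49170550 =-0.00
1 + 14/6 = 10/3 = 3.33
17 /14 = 1.21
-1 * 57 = -57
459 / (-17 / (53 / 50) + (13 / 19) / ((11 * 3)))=-15253029 / 532261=-28.66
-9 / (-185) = 9 / 185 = 0.05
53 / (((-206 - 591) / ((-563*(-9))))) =-268551 / 797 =-336.95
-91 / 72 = -1.26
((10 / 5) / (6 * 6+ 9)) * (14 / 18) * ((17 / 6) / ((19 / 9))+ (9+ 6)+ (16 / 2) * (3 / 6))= 5411 / 7695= 0.70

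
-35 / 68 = -0.51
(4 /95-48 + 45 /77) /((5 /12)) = -113.70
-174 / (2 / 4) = -348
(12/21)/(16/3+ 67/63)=36/403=0.09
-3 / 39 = -1 / 13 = -0.08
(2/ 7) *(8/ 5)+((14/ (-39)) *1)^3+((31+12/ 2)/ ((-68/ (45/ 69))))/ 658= 125249446799/ 305229473640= 0.41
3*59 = 177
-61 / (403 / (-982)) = 59902 / 403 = 148.64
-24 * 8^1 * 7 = -1344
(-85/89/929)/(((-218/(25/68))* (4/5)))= 625/288391328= 0.00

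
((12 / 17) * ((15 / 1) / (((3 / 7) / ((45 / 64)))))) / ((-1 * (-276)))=1575 / 25024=0.06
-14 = -14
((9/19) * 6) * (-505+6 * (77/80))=-28377/20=-1418.85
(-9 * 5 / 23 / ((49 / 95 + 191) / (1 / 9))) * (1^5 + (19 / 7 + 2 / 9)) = -58900 / 13181553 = -0.00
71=71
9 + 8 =17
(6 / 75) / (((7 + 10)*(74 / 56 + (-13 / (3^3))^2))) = 40824 / 13474625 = 0.00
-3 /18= -1 /6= -0.17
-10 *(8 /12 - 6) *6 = 320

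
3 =3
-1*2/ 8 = -1/ 4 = -0.25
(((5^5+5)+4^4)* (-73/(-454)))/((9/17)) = 2101013/2043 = 1028.40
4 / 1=4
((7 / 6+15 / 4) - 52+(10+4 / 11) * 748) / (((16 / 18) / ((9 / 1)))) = 2496393 / 32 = 78012.28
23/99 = 0.23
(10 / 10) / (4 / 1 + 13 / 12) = 12 / 61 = 0.20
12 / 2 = 6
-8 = -8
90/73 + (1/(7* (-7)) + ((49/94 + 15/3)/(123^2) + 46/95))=273371021389/161086582230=1.70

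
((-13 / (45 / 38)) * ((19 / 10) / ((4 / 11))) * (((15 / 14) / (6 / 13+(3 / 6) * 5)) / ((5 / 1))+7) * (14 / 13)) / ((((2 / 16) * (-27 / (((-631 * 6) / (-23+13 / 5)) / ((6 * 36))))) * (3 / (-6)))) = -868339292 / 3903795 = -222.43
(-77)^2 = 5929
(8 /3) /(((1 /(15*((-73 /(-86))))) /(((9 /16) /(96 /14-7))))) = -22995 /172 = -133.69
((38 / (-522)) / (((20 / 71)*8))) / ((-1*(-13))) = -1349 / 542880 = -0.00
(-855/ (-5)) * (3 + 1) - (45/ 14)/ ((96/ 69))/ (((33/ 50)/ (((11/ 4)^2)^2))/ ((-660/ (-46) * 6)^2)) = -122241719637/ 82432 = -1482940.12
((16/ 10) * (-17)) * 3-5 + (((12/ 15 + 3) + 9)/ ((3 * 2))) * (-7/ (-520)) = -84407/ 975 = -86.57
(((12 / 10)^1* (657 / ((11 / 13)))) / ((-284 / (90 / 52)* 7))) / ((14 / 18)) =-159651 / 153076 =-1.04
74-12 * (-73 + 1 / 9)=2846 / 3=948.67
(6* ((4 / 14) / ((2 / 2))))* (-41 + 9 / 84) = -3435 / 49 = -70.10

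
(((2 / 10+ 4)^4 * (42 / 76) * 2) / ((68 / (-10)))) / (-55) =4084101 / 4441250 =0.92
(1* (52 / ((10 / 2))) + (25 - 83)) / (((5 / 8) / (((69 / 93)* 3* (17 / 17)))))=-131376 / 775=-169.52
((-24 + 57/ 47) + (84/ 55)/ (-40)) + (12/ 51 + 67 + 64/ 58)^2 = 29198500081037/ 6282816650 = 4647.36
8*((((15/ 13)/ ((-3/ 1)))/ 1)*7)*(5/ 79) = -1400/ 1027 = -1.36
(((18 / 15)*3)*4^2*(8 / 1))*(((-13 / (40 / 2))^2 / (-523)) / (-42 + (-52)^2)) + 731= 63607313207 / 87014125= 731.00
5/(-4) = -5/4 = -1.25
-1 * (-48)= 48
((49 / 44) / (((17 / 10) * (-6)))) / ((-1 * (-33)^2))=245 / 2443716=0.00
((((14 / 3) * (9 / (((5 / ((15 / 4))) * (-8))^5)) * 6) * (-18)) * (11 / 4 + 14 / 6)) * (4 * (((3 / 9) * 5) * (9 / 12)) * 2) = 14007735 / 8388608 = 1.67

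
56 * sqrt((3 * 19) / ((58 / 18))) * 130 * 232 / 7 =24960 * sqrt(1653) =1014801.28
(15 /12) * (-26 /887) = -65 /1774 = -0.04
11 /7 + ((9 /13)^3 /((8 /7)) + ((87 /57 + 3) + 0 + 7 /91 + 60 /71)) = 1213254701 /165970168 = 7.31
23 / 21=1.10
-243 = -243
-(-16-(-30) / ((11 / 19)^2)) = -8894 / 121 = -73.50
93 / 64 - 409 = -26083 / 64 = -407.55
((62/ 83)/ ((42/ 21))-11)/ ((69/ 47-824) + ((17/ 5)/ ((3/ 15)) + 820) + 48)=-20727/ 121844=-0.17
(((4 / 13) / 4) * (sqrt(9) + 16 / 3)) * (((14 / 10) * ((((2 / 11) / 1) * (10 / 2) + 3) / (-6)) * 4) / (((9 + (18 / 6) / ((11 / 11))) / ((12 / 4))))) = -1505 / 2574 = -0.58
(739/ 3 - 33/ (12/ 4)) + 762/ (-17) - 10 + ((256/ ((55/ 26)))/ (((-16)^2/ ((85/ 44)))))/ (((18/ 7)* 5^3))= 1670915299/ 9256500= 180.51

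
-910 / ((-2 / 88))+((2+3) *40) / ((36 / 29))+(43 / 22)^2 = 40204.93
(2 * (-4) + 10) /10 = 1 /5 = 0.20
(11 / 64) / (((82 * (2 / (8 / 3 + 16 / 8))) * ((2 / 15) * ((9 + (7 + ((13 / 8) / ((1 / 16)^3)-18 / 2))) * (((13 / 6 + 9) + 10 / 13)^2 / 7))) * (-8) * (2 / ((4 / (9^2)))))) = -9295 / 11133697736448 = -0.00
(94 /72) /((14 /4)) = 47 /126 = 0.37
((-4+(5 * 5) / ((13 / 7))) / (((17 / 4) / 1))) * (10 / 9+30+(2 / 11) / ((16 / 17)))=1016513 / 14586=69.69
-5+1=-4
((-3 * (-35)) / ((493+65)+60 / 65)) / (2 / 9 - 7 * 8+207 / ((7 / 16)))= 4095 / 9097724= 0.00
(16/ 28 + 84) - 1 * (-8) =648/ 7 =92.57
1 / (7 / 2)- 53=-369 / 7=-52.71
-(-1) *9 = 9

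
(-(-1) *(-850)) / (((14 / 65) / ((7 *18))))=-497250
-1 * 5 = -5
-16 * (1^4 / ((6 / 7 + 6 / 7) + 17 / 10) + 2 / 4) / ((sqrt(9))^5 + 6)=-0.05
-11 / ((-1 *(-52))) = -0.21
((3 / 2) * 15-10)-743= -1461 / 2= -730.50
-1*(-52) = 52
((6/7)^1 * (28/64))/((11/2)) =3/44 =0.07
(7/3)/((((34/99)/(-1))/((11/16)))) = -2541/544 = -4.67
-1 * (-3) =3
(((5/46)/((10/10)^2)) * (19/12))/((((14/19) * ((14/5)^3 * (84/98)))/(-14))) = -225625/1298304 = -0.17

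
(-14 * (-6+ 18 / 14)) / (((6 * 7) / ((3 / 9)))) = 0.52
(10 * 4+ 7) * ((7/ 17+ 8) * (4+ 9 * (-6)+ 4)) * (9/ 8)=-1391247/ 68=-20459.51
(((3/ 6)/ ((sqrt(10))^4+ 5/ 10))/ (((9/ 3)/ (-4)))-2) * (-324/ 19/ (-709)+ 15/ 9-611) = 1222.66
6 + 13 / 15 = 103 / 15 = 6.87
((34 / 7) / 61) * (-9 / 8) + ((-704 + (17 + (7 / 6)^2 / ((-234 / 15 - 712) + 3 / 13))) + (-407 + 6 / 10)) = -1093.49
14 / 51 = 0.27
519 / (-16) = -519 / 16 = -32.44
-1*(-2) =2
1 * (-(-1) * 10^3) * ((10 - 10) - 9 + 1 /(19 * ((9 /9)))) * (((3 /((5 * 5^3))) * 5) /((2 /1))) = -2040 /19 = -107.37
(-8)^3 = -512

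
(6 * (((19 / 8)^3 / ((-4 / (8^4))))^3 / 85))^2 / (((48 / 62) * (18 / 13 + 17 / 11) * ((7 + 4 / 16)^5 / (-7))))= -317637506540616129184293428035584 / 62092888588975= -5115521499462254904.92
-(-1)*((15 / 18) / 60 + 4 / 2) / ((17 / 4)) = 145 / 306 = 0.47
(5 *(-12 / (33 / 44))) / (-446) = 40 / 223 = 0.18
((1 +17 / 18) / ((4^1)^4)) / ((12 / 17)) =0.01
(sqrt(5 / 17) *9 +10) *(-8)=-80 -72 *sqrt(85) / 17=-119.05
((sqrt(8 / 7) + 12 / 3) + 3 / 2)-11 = -11 / 2 + 2 * sqrt(14) / 7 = -4.43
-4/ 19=-0.21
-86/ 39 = -2.21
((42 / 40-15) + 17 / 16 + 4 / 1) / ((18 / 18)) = -8.89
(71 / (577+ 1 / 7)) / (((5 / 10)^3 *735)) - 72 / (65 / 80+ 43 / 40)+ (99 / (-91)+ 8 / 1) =-3250906702 / 104088075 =-31.23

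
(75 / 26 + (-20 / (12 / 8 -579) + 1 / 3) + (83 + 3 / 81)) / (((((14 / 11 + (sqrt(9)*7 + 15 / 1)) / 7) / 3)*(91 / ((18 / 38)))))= 4664299 / 18431140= 0.25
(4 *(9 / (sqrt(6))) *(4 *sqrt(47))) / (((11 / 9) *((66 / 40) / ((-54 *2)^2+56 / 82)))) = 688682880 *sqrt(282) / 4961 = 2331173.59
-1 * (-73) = 73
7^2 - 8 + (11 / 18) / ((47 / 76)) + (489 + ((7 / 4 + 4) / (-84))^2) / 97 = 8068576693 / 171564288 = 47.03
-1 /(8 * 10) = -1 /80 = -0.01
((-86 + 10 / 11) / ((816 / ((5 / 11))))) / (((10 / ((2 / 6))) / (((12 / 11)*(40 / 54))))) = -260 / 203643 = -0.00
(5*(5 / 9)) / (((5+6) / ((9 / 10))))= 5 / 22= 0.23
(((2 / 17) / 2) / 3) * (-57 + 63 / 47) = -872 / 799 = -1.09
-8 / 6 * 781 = -3124 / 3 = -1041.33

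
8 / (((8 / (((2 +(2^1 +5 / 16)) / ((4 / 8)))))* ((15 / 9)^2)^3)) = 50301 / 125000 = 0.40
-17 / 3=-5.67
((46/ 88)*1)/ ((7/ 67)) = 1541/ 308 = 5.00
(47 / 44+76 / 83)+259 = 953113 / 3652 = 260.98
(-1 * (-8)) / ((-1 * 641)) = -8 / 641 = -0.01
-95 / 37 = -2.57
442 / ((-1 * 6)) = -221 / 3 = -73.67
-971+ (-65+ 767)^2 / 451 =54883 / 451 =121.69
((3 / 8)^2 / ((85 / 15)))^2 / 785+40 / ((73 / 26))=966408654817 / 67834449920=14.25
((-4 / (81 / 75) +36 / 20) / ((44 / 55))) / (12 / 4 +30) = -257 / 3564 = -0.07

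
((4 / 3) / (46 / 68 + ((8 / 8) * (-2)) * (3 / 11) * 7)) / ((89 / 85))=-25432 / 62745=-0.41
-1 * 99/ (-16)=99/ 16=6.19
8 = 8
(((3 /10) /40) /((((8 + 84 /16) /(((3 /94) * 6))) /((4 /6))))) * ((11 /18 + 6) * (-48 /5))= -1428 /311375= -0.00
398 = 398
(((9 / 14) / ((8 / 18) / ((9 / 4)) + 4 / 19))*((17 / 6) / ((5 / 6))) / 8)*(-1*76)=-4473873 / 87920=-50.89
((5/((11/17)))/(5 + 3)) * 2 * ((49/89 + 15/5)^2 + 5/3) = 28829705/1045572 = 27.57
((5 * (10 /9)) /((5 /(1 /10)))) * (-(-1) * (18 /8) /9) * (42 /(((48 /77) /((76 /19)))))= 539 /72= 7.49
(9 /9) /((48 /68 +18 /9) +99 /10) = 170 /2143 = 0.08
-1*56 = -56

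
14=14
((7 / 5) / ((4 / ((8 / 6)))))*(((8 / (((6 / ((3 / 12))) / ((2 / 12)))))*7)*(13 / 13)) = 49 / 270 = 0.18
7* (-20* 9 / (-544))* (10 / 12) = 525 / 272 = 1.93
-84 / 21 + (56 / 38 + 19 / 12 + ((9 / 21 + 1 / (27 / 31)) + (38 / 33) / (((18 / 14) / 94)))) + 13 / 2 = 14429287 / 158004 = 91.32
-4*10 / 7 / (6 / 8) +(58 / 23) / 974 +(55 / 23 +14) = 2064028 / 235221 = 8.77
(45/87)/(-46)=-15/1334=-0.01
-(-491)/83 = 491/83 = 5.92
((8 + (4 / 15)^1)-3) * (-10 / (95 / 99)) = -54.88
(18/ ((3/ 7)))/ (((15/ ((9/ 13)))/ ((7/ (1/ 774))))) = 682668/ 65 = 10502.58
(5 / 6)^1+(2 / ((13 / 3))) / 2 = 83 / 78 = 1.06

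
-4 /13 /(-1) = 4 /13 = 0.31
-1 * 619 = -619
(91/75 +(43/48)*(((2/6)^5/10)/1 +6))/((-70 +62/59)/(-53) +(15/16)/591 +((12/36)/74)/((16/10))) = 87581667851293/17351352743400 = 5.05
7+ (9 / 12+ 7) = 59 / 4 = 14.75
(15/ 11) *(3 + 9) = 180/ 11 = 16.36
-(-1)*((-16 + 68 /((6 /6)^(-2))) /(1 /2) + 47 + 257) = 408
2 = 2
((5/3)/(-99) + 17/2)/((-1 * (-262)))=5039/155628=0.03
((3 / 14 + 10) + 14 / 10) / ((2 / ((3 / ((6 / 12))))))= 2439 / 70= 34.84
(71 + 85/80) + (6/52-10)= 62.18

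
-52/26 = -2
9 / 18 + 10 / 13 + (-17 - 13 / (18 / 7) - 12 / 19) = -47612 / 2223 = -21.42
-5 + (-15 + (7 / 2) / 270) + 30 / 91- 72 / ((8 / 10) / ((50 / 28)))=-1266209 / 7020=-180.37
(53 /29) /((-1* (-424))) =1 /232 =0.00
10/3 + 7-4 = 19/3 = 6.33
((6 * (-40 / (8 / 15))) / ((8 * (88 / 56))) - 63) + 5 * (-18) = -8307 / 44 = -188.80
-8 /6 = -4 /3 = -1.33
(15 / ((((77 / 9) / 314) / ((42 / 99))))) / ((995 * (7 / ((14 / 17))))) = 0.03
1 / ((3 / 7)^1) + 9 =34 / 3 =11.33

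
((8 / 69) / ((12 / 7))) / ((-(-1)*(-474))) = -7 / 49059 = -0.00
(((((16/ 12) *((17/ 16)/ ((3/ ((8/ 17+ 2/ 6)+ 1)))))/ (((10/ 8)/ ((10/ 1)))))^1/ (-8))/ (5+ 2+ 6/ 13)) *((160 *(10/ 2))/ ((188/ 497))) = -29720600/ 123093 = -241.45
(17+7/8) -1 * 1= 135/8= 16.88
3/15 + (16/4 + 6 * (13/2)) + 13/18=3953/90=43.92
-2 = -2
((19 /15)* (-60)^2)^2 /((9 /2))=4620800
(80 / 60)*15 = 20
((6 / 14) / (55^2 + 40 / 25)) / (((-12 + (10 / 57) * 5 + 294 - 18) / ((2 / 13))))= 855 / 10395750547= 0.00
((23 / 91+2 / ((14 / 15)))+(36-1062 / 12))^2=2510.45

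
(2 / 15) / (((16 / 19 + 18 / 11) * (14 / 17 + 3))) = 3553 / 252525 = 0.01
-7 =-7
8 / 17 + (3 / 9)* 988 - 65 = 13505 / 51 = 264.80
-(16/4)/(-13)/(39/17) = 68/507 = 0.13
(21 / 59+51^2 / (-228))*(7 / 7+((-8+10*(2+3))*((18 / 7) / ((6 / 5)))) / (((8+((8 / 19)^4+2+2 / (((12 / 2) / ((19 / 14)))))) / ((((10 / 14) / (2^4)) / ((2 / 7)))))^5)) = -16165507661322510623797967893554020597784314092041 / 1462681993583500521512924204824130064662388539392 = -11.05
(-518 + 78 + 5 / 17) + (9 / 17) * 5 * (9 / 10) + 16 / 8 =-14801 / 34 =-435.32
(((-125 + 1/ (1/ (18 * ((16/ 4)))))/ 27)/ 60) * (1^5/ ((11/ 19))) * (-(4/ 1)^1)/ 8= 1007/ 35640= 0.03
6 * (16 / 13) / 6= 16 / 13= 1.23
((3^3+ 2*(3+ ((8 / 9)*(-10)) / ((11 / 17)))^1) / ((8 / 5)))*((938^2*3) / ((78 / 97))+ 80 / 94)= 2742664725365 / 241956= 11335386.29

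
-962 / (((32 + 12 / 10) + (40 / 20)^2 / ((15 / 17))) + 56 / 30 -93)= 4810 / 267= 18.01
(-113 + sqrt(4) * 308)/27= 503/27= 18.63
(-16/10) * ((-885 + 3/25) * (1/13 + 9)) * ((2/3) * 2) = 27844224/1625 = 17134.91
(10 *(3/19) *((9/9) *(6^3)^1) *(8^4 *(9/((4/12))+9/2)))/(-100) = -41803776/95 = -440039.75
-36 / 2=-18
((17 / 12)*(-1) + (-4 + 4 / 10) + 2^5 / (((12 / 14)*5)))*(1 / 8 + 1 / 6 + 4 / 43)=19453 / 20640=0.94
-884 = -884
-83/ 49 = -1.69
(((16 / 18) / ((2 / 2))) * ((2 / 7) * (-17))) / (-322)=136 / 10143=0.01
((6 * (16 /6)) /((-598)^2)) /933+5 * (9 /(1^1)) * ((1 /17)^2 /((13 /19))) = 5485887211 /24105817437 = 0.23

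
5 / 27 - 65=-1750 / 27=-64.81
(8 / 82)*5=20 / 41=0.49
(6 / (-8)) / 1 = -3 / 4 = -0.75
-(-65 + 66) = -1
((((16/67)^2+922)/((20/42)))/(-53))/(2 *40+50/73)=-3172630881/7006655650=-0.45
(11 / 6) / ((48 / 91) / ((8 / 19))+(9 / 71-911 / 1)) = -6461 / 3205668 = -0.00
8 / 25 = 0.32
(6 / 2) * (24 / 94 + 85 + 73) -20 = 21374 / 47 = 454.77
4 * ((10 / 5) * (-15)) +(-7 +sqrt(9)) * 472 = -2008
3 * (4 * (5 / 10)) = 6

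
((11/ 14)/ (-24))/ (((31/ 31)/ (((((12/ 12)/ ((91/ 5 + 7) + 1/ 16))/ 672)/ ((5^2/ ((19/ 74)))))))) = -209/ 10552530240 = -0.00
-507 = -507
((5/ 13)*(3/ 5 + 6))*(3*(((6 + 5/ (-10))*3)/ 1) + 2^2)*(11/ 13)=38841/ 338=114.91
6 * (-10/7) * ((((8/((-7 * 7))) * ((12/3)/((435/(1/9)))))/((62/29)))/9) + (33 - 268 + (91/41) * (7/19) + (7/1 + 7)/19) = -156625890286/670931667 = -233.45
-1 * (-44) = 44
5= 5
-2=-2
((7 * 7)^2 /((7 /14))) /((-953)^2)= 4802 /908209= 0.01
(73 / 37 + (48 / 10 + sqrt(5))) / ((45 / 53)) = 10.61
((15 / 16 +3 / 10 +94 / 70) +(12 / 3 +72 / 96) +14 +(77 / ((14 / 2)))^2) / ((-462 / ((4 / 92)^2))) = -15941 / 27372576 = -0.00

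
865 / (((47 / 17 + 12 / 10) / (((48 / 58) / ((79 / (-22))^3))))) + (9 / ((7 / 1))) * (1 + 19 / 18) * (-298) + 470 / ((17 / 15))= -216036284727737 / 573397947493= -376.77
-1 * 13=-13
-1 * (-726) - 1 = 725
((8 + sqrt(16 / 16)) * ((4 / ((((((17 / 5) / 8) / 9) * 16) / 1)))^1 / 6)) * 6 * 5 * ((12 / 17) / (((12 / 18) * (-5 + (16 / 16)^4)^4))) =0.99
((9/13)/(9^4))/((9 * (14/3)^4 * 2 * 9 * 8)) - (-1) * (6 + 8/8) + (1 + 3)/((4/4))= 64076044033/5825094912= 11.00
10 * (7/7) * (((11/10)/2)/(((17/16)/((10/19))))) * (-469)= -412720/323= -1277.77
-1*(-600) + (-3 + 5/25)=2986/5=597.20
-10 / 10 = -1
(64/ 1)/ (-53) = -64/ 53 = -1.21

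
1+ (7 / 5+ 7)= 47 / 5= 9.40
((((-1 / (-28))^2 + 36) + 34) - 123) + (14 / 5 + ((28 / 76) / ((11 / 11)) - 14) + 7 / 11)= -51773531 / 819280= -63.19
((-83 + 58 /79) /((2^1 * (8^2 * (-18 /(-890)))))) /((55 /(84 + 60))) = -83.20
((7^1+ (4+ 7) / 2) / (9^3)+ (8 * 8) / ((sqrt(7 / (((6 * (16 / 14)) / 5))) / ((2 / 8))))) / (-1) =-64 * sqrt(15) / 35 - 25 / 1458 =-7.10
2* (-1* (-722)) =1444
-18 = -18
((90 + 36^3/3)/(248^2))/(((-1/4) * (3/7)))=-18249/7688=-2.37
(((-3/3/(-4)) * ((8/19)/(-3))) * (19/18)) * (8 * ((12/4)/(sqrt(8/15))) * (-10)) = 20 * sqrt(30)/9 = 12.17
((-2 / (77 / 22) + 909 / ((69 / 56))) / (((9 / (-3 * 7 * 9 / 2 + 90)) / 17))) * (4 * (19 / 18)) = -26456.13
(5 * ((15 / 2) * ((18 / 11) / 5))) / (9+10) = 135 / 209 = 0.65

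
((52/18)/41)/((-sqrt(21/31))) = -26 * sqrt(651)/7749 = -0.09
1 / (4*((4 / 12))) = 3 / 4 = 0.75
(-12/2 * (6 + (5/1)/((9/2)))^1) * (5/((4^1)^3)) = -10/3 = -3.33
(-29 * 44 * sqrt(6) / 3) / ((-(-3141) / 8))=-10208 * sqrt(6) / 9423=-2.65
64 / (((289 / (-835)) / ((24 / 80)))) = -16032 / 289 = -55.47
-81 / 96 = -27 / 32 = -0.84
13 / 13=1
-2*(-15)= 30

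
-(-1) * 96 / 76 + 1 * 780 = 14844 / 19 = 781.26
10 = 10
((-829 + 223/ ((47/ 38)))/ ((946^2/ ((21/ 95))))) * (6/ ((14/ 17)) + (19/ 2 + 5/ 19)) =-82960569/ 30368079544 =-0.00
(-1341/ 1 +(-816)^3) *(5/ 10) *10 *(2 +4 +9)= -40750487775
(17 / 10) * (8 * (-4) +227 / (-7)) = -7667 / 70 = -109.53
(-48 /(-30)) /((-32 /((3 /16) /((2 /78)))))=-117 /320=-0.37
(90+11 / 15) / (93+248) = 1361 / 5115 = 0.27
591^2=349281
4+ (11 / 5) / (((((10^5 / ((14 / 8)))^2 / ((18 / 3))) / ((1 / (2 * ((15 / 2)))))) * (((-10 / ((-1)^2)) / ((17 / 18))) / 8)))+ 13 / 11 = 2564999999899207 / 495000000000000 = 5.18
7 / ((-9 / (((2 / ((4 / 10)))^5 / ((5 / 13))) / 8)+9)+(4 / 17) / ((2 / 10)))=966875 / 1404401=0.69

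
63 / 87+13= 398 / 29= 13.72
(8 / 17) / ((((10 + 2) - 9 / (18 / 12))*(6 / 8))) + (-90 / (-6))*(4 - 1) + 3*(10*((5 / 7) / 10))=50602 / 1071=47.25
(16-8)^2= 64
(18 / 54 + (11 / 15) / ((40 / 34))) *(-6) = -287 / 50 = -5.74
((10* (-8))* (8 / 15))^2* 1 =16384 / 9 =1820.44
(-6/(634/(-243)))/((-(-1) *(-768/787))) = -191241/81152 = -2.36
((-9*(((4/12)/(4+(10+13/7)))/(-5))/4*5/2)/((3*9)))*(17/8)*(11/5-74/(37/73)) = -85561/319680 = -0.27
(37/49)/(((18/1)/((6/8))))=37/1176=0.03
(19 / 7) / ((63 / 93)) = 589 / 147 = 4.01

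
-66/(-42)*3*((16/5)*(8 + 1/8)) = 858/7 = 122.57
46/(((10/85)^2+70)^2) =1920983/204707378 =0.01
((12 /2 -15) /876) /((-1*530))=3 /154760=0.00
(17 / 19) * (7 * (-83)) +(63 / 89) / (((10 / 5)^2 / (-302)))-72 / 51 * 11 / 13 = -429379361 / 747422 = -574.48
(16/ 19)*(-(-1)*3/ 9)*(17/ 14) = 136/ 399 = 0.34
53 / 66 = 0.80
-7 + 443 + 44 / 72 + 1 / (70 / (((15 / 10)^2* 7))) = 157261 / 360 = 436.84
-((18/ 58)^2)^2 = -6561/ 707281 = -0.01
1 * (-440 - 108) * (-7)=3836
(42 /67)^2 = 0.39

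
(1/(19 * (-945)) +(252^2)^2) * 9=72408170177279/1995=36294822144.00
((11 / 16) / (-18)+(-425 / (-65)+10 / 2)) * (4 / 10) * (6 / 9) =43057 / 14040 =3.07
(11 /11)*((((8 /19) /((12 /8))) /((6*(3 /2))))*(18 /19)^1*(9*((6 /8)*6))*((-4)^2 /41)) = 6912 /14801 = 0.47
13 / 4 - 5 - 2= -15 / 4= -3.75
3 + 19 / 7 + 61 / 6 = 667 / 42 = 15.88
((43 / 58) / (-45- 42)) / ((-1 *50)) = 0.00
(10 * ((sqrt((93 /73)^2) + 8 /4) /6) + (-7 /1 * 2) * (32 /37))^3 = -156564673565273 /532031708727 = -294.28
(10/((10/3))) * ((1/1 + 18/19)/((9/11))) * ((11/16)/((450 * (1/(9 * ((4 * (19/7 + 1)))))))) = 58201/39900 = 1.46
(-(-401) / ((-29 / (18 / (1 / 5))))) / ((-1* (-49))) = -36090 / 1421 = -25.40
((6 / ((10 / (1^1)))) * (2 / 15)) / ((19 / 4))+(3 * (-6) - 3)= -9967 / 475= -20.98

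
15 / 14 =1.07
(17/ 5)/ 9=17/ 45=0.38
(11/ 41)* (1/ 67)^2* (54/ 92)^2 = 8019/ 389447684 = 0.00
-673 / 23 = -29.26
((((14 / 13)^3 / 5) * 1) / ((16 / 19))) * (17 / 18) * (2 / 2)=110789 / 395460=0.28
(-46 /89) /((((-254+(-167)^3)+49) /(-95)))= -0.00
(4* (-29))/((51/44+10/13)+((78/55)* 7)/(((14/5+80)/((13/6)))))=-13734864/259079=-53.01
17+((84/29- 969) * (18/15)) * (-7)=1179179/145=8132.27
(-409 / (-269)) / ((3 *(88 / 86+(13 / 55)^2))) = 53200675 / 113276169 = 0.47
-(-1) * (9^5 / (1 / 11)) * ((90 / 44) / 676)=2657205 / 1352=1965.39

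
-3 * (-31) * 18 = 1674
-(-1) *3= 3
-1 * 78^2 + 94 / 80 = -243313 / 40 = -6082.82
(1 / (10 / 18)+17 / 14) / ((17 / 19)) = 4009 / 1190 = 3.37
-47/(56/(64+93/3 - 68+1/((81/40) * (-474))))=-24360053/1075032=-22.66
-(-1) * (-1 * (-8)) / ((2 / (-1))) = -4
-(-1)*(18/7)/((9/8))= 16/7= 2.29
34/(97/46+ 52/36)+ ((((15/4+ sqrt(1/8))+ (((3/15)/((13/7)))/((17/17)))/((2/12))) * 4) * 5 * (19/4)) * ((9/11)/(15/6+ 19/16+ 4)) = 1140 * sqrt(2)/451+ 465876072/8624473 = 57.59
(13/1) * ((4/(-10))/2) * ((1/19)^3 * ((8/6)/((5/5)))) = -52/102885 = -0.00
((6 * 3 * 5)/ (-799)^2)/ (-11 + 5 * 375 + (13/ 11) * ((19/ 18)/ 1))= 17820/ 235773618919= 0.00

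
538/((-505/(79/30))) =-21251/7575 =-2.81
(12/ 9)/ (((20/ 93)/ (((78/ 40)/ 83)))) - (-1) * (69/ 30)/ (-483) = 24559/ 174300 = 0.14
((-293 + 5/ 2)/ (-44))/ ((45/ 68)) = 9.98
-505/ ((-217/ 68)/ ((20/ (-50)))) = -13736/ 217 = -63.30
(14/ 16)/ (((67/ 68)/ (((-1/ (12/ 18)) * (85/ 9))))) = -10115/ 804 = -12.58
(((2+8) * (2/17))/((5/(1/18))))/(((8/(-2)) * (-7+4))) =1/918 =0.00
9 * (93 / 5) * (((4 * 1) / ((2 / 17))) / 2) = 14229 / 5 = 2845.80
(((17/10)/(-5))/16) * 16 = -17/50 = -0.34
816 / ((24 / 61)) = 2074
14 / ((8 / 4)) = 7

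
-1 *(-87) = 87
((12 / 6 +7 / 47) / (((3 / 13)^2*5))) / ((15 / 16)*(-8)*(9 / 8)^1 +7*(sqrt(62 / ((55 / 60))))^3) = 363501424 / 80933703853329 +166886207488*sqrt(2046) / 3642016673399805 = 0.00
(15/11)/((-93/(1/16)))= -5/5456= -0.00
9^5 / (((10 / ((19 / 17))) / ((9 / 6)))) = 3365793 / 340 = 9899.39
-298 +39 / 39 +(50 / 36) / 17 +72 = -68825 / 306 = -224.92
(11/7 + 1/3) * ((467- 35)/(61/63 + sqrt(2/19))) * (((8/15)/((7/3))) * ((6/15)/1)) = 192264192/2196635- 1492992 * sqrt(38)/313805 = 58.20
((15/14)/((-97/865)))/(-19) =12975/25802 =0.50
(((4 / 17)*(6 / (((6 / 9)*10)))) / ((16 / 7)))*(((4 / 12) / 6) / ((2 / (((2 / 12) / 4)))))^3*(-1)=-7 / 48731258880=-0.00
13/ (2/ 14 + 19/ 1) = 91/ 134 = 0.68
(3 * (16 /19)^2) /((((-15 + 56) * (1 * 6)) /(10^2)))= 12800 /14801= 0.86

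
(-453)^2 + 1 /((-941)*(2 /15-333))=964156633332 /4698413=205209.00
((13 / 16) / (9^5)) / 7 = 13 / 6613488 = 0.00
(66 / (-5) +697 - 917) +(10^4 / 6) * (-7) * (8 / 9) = -1431482 / 135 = -10603.57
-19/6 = -3.17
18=18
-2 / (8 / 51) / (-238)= 3 / 56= 0.05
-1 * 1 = -1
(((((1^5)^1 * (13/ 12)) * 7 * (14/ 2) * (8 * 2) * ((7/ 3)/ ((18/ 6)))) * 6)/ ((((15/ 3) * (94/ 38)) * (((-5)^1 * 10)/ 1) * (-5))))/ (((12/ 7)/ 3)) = 593047/ 264375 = 2.24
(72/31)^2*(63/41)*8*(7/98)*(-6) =-1119744/39401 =-28.42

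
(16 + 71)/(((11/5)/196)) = 85260/11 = 7750.91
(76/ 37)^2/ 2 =2888/ 1369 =2.11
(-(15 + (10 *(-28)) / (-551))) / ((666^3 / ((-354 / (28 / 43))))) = 21678665 / 759593198448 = 0.00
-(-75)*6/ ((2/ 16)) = 3600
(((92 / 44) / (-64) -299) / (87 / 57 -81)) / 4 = 3999861 / 4252160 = 0.94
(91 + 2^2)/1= 95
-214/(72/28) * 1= -749/9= -83.22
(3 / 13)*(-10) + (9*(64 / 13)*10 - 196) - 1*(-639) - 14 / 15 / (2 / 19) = 170606 / 195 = 874.90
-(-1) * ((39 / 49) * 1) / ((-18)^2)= 13 / 5292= 0.00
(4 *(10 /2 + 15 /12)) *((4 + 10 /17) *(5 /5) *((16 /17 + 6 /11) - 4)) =-916500 /3179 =-288.30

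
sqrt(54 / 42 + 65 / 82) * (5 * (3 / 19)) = 15 * sqrt(684782) / 10906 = 1.14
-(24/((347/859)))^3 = -8762201104896/41781923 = -209712.73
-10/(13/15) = -150/13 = -11.54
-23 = -23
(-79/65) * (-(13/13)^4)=79/65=1.22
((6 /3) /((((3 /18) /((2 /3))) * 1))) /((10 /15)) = 12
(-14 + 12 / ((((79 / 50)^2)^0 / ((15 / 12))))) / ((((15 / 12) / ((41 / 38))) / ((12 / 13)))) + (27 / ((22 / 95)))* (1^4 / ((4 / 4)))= 3189423 / 27170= 117.39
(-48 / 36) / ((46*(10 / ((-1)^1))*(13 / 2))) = 2 / 4485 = 0.00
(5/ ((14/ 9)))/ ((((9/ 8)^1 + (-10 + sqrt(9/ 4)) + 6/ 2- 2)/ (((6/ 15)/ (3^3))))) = -8/ 1071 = -0.01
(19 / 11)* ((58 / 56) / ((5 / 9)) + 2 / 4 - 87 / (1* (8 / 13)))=-739537 / 3080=-240.11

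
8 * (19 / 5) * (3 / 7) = 456 / 35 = 13.03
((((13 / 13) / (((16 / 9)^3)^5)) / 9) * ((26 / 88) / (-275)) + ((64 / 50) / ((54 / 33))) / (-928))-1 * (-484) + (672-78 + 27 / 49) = 38485049351100729172047149587 / 35682205756249057662074880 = 1078.55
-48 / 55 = -0.87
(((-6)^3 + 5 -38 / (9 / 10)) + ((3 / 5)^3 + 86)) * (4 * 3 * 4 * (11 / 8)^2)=-11366861 / 750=-15155.81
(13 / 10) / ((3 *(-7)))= -13 / 210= -0.06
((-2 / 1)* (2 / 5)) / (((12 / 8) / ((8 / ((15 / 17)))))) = -1088 / 225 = -4.84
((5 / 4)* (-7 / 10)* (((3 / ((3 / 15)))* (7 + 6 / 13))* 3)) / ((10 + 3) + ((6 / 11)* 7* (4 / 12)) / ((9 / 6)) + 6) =-14.80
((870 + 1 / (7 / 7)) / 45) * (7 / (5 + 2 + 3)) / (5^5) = 6097 / 1406250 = 0.00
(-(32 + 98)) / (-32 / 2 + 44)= -65 / 14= -4.64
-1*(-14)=14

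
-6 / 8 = -3 / 4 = -0.75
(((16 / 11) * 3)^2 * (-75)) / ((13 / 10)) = -1728000 / 1573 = -1098.54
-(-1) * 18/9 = 2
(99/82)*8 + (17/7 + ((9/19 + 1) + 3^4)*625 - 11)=281086553/5453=51547.14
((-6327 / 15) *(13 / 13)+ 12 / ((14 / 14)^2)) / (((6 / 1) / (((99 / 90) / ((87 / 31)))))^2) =-79419923 / 45414000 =-1.75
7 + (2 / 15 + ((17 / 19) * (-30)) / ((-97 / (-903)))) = -6710749 / 27645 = -242.75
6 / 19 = 0.32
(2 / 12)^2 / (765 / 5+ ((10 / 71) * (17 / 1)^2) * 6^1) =71 / 1015308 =0.00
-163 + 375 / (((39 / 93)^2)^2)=341664932 / 28561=11962.64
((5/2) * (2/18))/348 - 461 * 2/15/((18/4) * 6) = -2.28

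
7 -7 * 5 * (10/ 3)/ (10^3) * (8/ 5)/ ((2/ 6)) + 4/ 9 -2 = 1099/ 225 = 4.88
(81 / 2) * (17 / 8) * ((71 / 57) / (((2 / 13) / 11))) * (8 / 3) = 1553409 / 76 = 20439.59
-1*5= -5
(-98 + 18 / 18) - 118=-215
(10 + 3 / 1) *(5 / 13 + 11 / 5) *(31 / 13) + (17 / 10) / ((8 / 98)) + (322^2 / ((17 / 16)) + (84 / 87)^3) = 21061150648209 / 215598760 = 97686.79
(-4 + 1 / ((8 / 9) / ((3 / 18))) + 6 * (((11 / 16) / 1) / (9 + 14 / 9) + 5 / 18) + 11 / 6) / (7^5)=17 / 3649520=0.00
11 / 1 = 11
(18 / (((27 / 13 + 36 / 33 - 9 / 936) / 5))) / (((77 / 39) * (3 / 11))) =1338480 / 25291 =52.92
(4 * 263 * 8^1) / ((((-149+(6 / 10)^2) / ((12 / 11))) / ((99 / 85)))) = -1136160 / 15793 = -71.94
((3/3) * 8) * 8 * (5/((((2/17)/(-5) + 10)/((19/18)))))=16150/477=33.86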